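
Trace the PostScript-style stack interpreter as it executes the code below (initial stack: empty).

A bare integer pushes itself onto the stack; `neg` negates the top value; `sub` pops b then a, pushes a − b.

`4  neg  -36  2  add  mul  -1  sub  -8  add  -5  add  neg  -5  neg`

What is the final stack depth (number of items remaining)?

2

4    [4]
neg  [-4]
-36  [-4, -36]
2    [-4, -36, 2]
add  [-4, -34]
mul  [136]
-1   [136, -1]
sub  [137]
-8   [137, -8]
add  [129]
-5   [129, -5]
add  [124]
neg  [-124]
-5   [-124, -5]
neg  [-124, 5]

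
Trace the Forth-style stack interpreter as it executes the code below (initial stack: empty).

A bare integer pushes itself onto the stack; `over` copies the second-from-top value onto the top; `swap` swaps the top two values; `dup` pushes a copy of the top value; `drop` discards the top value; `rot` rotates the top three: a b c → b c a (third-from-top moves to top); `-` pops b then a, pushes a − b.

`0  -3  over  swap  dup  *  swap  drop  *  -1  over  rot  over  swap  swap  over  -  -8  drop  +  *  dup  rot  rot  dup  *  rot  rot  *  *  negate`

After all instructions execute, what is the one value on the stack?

0       [0]
-3      [0, -3]
over    [0, -3, 0]
swap    [0, 0, -3]
dup     [0, 0, -3, -3]
*       [0, 0, 9]
swap    [0, 9, 0]
drop    [0, 9]
*       [0]
-1      [0, -1]
over    [0, -1, 0]
rot     [-1, 0, 0]
over    [-1, 0, 0, 0]
swap    [-1, 0, 0, 0]
swap    [-1, 0, 0, 0]
over    [-1, 0, 0, 0, 0]
-       [-1, 0, 0, 0]
-8      [-1, 0, 0, 0, -8]
drop    [-1, 0, 0, 0]
+       [-1, 0, 0]
*       [-1, 0]
dup     [-1, 0, 0]
rot     [0, 0, -1]
rot     [0, -1, 0]
dup     [0, -1, 0, 0]
*       [0, -1, 0]
rot     [-1, 0, 0]
rot     [0, 0, -1]
*       [0, 0]
*       [0]
negate  [0]

0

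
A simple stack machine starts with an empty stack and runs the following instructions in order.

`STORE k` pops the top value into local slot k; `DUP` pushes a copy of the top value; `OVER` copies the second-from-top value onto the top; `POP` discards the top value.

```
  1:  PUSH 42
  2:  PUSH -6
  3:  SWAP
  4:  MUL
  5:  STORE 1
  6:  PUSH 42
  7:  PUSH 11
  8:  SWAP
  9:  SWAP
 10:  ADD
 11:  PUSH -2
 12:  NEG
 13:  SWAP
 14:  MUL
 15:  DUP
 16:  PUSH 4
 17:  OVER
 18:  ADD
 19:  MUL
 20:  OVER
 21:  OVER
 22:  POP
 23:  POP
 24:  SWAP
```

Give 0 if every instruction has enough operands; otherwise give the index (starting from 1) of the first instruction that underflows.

0

PUSH 42 → 42
PUSH -6 → 42 -6
SWAP    → -6 42
MUL     → -252
STORE 1 → (empty)
PUSH 42 → 42
PUSH 11 → 42 11
SWAP    → 11 42
SWAP    → 42 11
ADD     → 53
PUSH -2 → 53 -2
NEG     → 53 2
SWAP    → 2 53
MUL     → 106
DUP     → 106 106
PUSH 4  → 106 106 4
OVER    → 106 106 4 106
ADD     → 106 106 110
MUL     → 106 11660
OVER    → 106 11660 106
OVER    → 106 11660 106 11660
POP     → 106 11660 106
POP     → 106 11660
SWAP    → 11660 106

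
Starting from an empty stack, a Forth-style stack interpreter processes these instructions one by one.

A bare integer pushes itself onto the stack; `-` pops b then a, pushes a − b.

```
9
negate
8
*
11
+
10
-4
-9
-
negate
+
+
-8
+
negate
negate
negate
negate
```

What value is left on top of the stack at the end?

9      → [9]
negate → [-9]
8      → [-9, 8]
*      → [-72]
11     → [-72, 11]
+      → [-61]
10     → [-61, 10]
-4     → [-61, 10, -4]
-9     → [-61, 10, -4, -9]
-      → [-61, 10, 5]
negate → [-61, 10, -5]
+      → [-61, 5]
+      → [-56]
-8     → [-56, -8]
+      → [-64]
negate → [64]
negate → [-64]
negate → [64]
negate → [-64]

-64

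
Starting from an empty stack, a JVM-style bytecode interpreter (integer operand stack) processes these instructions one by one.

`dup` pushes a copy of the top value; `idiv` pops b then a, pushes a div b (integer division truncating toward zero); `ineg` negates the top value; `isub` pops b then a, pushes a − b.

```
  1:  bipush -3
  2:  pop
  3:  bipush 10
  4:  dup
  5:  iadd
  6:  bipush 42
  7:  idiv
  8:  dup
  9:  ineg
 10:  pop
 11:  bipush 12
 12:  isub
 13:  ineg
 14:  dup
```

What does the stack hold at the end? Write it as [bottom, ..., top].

[12, 12]

bipush -3 -> -3
pop       -> (empty)
bipush 10 -> 10
dup       -> 10 10
iadd      -> 20
bipush 42 -> 20 42
idiv      -> 0
dup       -> 0 0
ineg      -> 0 0
pop       -> 0
bipush 12 -> 0 12
isub      -> -12
ineg      -> 12
dup       -> 12 12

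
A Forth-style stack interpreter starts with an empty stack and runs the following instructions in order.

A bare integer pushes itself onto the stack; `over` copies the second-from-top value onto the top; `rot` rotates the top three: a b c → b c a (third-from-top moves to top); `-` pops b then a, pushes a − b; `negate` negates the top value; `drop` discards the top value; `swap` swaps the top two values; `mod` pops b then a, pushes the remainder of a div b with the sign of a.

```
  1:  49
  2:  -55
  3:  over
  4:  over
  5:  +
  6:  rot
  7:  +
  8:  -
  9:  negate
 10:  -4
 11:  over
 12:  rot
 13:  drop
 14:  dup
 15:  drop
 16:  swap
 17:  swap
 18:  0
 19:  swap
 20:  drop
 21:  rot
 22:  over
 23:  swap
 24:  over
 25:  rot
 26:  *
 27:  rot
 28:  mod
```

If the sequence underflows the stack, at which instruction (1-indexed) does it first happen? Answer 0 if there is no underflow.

21

49     → [49]
-55    → [49, -55]
over   → [49, -55, 49]
over   → [49, -55, 49, -55]
+      → [49, -55, -6]
rot    → [-55, -6, 49]
+      → [-55, 43]
-      → [-98]
negate → [98]
-4     → [98, -4]
over   → [98, -4, 98]
rot    → [-4, 98, 98]
drop   → [-4, 98]
dup    → [-4, 98, 98]
drop   → [-4, 98]
swap   → [98, -4]
swap   → [-4, 98]
0      → [-4, 98, 0]
swap   → [-4, 0, 98]
drop   → [-4, 0]
rot  — needs 3 operands, stack has 2 → underflow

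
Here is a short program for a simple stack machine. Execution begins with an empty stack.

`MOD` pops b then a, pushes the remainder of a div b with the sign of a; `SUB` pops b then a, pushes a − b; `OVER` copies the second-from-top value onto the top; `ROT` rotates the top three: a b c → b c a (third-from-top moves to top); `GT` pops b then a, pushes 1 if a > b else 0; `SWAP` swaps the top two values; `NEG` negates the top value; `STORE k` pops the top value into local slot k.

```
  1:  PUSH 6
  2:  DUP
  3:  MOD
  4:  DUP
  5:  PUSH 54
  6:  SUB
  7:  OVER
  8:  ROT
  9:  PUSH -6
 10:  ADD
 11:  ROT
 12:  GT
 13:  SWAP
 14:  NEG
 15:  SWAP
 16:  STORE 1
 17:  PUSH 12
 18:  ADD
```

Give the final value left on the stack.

12

PUSH 6  : [6]
DUP     : [6, 6]
MOD     : [0]
DUP     : [0, 0]
PUSH 54 : [0, 0, 54]
SUB     : [0, -54]
OVER    : [0, -54, 0]
ROT     : [-54, 0, 0]
PUSH -6 : [-54, 0, 0, -6]
ADD     : [-54, 0, -6]
ROT     : [0, -6, -54]
GT      : [0, 1]
SWAP    : [1, 0]
NEG     : [1, 0]
SWAP    : [0, 1]
STORE 1 : [0]
PUSH 12 : [0, 12]
ADD     : [12]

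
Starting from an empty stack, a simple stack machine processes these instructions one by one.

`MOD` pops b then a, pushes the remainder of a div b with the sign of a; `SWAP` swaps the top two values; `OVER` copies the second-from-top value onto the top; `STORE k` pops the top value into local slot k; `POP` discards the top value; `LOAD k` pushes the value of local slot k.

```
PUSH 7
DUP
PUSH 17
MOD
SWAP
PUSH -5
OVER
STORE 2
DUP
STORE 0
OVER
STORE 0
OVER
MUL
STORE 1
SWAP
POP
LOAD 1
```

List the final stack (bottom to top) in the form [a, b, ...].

[7, -35]

PUSH 7   7
DUP      7 7
PUSH 17  7 7 17
MOD      7 7
SWAP     7 7
PUSH -5  7 7 -5
OVER     7 7 -5 7
STORE 2  7 7 -5
DUP      7 7 -5 -5
STORE 0  7 7 -5
OVER     7 7 -5 7
STORE 0  7 7 -5
OVER     7 7 -5 7
MUL      7 7 -35
STORE 1  7 7
SWAP     7 7
POP      7
LOAD 1   7 -35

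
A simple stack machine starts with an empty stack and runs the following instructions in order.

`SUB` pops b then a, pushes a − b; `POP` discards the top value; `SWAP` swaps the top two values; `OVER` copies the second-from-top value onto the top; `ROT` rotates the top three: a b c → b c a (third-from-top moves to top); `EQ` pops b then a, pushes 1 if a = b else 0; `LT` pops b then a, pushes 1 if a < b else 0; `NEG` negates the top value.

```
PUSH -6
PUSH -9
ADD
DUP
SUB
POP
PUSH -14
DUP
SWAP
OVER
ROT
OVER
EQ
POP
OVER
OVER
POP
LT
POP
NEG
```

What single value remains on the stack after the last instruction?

14

PUSH -6  → -6
PUSH -9  → -6 -9
ADD      → -15
DUP      → -15 -15
SUB      → 0
POP      → (empty)
PUSH -14 → -14
DUP      → -14 -14
SWAP     → -14 -14
OVER     → -14 -14 -14
ROT      → -14 -14 -14
OVER     → -14 -14 -14 -14
EQ       → -14 -14 1
POP      → -14 -14
OVER     → -14 -14 -14
OVER     → -14 -14 -14 -14
POP      → -14 -14 -14
LT       → -14 0
POP      → -14
NEG      → 14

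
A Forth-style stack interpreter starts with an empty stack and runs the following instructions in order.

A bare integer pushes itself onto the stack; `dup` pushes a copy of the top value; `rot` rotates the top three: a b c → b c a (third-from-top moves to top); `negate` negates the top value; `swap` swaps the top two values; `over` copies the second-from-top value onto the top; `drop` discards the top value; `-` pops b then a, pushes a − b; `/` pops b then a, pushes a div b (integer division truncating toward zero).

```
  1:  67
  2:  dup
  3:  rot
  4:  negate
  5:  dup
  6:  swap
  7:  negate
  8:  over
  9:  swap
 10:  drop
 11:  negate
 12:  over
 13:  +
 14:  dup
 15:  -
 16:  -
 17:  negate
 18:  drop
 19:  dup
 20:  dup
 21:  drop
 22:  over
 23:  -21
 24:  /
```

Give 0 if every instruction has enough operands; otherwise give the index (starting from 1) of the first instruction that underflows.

3

67  : 67
dup : 67 67
rot  — needs 3 operands, stack has 2 → underflow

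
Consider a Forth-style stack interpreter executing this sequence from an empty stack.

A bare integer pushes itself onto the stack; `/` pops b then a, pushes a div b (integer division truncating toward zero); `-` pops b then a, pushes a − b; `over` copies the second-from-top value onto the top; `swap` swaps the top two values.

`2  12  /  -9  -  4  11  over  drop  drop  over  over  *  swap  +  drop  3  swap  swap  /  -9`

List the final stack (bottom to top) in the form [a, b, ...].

[3, -9]

2    → 2
12   → 2 12
/    → 0
-9   → 0 -9
-    → 9
4    → 9 4
11   → 9 4 11
over → 9 4 11 4
drop → 9 4 11
drop → 9 4
over → 9 4 9
over → 9 4 9 4
*    → 9 4 36
swap → 9 36 4
+    → 9 40
drop → 9
3    → 9 3
swap → 3 9
swap → 9 3
/    → 3
-9   → 3 -9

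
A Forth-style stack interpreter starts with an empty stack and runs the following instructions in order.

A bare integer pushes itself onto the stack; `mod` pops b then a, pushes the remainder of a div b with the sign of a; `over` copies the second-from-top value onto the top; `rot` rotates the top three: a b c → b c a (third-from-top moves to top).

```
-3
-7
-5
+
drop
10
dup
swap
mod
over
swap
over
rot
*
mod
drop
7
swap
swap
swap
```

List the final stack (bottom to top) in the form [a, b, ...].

[7, -3]

-3    -3
-7    -3 -7
-5    -3 -7 -5
+     -3 -12
drop  -3
10    -3 10
dup   -3 10 10
swap  -3 10 10
mod   -3 0
over  -3 0 -3
swap  -3 -3 0
over  -3 -3 0 -3
rot   -3 0 -3 -3
*     -3 0 9
mod   -3 0
drop  -3
7     -3 7
swap  7 -3
swap  -3 7
swap  7 -3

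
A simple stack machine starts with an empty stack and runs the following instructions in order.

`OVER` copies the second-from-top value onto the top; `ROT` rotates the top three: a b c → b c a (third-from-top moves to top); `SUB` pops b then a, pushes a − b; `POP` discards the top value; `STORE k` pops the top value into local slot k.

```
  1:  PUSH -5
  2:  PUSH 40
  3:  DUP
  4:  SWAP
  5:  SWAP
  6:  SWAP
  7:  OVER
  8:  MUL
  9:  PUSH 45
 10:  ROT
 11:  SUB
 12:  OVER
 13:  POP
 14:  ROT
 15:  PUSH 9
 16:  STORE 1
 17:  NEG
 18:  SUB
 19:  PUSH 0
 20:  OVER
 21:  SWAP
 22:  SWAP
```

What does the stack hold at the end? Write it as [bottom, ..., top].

PUSH -5 -> [-5]
PUSH 40 -> [-5, 40]
DUP     -> [-5, 40, 40]
SWAP    -> [-5, 40, 40]
SWAP    -> [-5, 40, 40]
SWAP    -> [-5, 40, 40]
OVER    -> [-5, 40, 40, 40]
MUL     -> [-5, 40, 1600]
PUSH 45 -> [-5, 40, 1600, 45]
ROT     -> [-5, 1600, 45, 40]
SUB     -> [-5, 1600, 5]
OVER    -> [-5, 1600, 5, 1600]
POP     -> [-5, 1600, 5]
ROT     -> [1600, 5, -5]
PUSH 9  -> [1600, 5, -5, 9]
STORE 1 -> [1600, 5, -5]
NEG     -> [1600, 5, 5]
SUB     -> [1600, 0]
PUSH 0  -> [1600, 0, 0]
OVER    -> [1600, 0, 0, 0]
SWAP    -> [1600, 0, 0, 0]
SWAP    -> [1600, 0, 0, 0]

[1600, 0, 0, 0]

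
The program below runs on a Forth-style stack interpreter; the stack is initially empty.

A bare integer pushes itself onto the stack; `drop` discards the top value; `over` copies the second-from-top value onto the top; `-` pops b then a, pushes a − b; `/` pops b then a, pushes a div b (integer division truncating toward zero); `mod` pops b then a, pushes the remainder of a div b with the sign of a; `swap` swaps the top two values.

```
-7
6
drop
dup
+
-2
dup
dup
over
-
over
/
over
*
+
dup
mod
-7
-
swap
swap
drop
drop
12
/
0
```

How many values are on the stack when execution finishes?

-7   -> [-7]
6    -> [-7, 6]
drop -> [-7]
dup  -> [-7, -7]
+    -> [-14]
-2   -> [-14, -2]
dup  -> [-14, -2, -2]
dup  -> [-14, -2, -2, -2]
over -> [-14, -2, -2, -2, -2]
-    -> [-14, -2, -2, 0]
over -> [-14, -2, -2, 0, -2]
/    -> [-14, -2, -2, 0]
over -> [-14, -2, -2, 0, -2]
*    -> [-14, -2, -2, 0]
+    -> [-14, -2, -2]
dup  -> [-14, -2, -2, -2]
mod  -> [-14, -2, 0]
-7   -> [-14, -2, 0, -7]
-    -> [-14, -2, 7]
swap -> [-14, 7, -2]
swap -> [-14, -2, 7]
drop -> [-14, -2]
drop -> [-14]
12   -> [-14, 12]
/    -> [-1]
0    -> [-1, 0]

2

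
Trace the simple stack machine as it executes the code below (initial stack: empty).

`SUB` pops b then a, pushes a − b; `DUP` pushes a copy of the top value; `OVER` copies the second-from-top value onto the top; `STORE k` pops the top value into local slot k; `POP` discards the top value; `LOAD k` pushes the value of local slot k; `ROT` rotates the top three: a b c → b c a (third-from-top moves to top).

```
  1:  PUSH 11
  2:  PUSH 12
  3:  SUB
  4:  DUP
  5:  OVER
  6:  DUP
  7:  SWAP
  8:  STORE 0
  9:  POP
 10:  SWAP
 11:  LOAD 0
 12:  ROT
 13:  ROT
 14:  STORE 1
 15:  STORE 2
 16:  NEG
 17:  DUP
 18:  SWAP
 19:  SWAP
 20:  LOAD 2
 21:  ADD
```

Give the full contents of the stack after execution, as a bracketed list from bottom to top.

PUSH 11 → [11]
PUSH 12 → [11, 12]
SUB     → [-1]
DUP     → [-1, -1]
OVER    → [-1, -1, -1]
DUP     → [-1, -1, -1, -1]
SWAP    → [-1, -1, -1, -1]
STORE 0 → [-1, -1, -1]
POP     → [-1, -1]
SWAP    → [-1, -1]
LOAD 0  → [-1, -1, -1]
ROT     → [-1, -1, -1]
ROT     → [-1, -1, -1]
STORE 1 → [-1, -1]
STORE 2 → [-1]
NEG     → [1]
DUP     → [1, 1]
SWAP    → [1, 1]
SWAP    → [1, 1]
LOAD 2  → [1, 1, -1]
ADD     → [1, 0]

[1, 0]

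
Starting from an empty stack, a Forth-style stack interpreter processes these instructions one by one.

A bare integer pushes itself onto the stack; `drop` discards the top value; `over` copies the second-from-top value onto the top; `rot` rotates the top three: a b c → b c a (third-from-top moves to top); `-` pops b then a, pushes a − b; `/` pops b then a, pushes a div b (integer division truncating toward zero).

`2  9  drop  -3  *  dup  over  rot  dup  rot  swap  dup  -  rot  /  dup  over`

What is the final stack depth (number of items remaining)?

5

2    -> 2
9    -> 2 9
drop -> 2
-3   -> 2 -3
*    -> -6
dup  -> -6 -6
over -> -6 -6 -6
rot  -> -6 -6 -6
dup  -> -6 -6 -6 -6
rot  -> -6 -6 -6 -6
swap -> -6 -6 -6 -6
dup  -> -6 -6 -6 -6 -6
-    -> -6 -6 -6 0
rot  -> -6 -6 0 -6
/    -> -6 -6 0
dup  -> -6 -6 0 0
over -> -6 -6 0 0 0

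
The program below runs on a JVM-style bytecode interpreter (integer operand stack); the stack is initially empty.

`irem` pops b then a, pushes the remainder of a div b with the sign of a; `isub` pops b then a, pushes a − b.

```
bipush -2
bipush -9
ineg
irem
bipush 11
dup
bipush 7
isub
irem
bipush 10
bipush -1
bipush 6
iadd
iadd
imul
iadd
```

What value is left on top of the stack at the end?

43

bipush -2 → [-2]
bipush -9 → [-2, -9]
ineg      → [-2, 9]
irem      → [-2]
bipush 11 → [-2, 11]
dup       → [-2, 11, 11]
bipush 7  → [-2, 11, 11, 7]
isub      → [-2, 11, 4]
irem      → [-2, 3]
bipush 10 → [-2, 3, 10]
bipush -1 → [-2, 3, 10, -1]
bipush 6  → [-2, 3, 10, -1, 6]
iadd      → [-2, 3, 10, 5]
iadd      → [-2, 3, 15]
imul      → [-2, 45]
iadd      → [43]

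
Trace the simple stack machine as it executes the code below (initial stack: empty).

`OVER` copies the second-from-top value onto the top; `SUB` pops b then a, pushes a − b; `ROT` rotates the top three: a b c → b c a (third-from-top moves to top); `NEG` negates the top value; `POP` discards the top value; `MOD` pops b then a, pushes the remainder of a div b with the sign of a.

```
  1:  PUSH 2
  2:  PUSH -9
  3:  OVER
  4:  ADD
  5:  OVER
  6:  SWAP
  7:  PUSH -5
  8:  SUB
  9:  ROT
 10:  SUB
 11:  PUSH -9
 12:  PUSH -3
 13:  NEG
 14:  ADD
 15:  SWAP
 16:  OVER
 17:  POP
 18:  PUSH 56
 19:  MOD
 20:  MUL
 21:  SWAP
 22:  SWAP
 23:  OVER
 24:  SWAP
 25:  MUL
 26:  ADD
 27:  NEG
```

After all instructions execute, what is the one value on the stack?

PUSH 2  : 2
PUSH -9 : 2 -9
OVER    : 2 -9 2
ADD     : 2 -7
OVER    : 2 -7 2
SWAP    : 2 2 -7
PUSH -5 : 2 2 -7 -5
SUB     : 2 2 -2
ROT     : 2 -2 2
SUB     : 2 -4
PUSH -9 : 2 -4 -9
PUSH -3 : 2 -4 -9 -3
NEG     : 2 -4 -9 3
ADD     : 2 -4 -6
SWAP    : 2 -6 -4
OVER    : 2 -6 -4 -6
POP     : 2 -6 -4
PUSH 56 : 2 -6 -4 56
MOD     : 2 -6 -4
MUL     : 2 24
SWAP    : 24 2
SWAP    : 2 24
OVER    : 2 24 2
SWAP    : 2 2 24
MUL     : 2 48
ADD     : 50
NEG     : -50

-50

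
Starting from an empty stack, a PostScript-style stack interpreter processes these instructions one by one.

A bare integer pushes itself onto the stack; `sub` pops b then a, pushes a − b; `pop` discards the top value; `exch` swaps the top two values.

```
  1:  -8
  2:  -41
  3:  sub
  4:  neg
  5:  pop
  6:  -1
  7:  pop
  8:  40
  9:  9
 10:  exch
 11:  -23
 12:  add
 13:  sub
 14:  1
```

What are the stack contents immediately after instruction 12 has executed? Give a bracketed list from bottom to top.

[9, 17]

-8   -> [-8]
-41  -> [-8, -41]
sub  -> [33]
neg  -> [-33]
pop  -> []
-1   -> [-1]
pop  -> []
40   -> [40]
9    -> [40, 9]
exch -> [9, 40]
-23  -> [9, 40, -23]
add  -> [9, 17]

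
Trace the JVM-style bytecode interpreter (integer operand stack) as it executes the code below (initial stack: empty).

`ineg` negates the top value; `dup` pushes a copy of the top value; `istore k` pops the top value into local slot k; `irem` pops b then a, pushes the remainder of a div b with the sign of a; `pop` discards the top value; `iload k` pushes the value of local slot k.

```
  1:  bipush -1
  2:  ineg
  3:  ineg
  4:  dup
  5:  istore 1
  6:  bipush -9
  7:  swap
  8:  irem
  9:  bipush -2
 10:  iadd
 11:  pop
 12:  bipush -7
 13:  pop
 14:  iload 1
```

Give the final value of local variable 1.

-1

bipush -1 -> [-1]
ineg      -> [1]
ineg      -> [-1]
dup       -> [-1, -1]
istore 1  -> [-1]
bipush -9 -> [-1, -9]
swap      -> [-9, -1]
irem      -> [0]
bipush -2 -> [0, -2]
iadd      -> [-2]
pop       -> []
bipush -7 -> [-7]
pop       -> []
iload 1   -> [-1]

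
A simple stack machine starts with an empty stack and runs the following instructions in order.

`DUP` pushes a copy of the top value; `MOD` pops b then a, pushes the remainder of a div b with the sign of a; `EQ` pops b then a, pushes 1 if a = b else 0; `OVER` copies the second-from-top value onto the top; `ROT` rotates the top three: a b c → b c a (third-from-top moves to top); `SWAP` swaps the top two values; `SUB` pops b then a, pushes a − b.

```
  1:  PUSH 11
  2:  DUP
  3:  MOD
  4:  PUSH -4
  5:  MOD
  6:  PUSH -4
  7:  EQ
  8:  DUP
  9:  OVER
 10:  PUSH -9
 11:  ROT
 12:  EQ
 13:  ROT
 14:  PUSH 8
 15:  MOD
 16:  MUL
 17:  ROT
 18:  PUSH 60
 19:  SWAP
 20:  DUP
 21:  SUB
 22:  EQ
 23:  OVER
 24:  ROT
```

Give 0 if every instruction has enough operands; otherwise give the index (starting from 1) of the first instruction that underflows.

17

PUSH 11 -> [11]
DUP     -> [11, 11]
MOD     -> [0]
PUSH -4 -> [0, -4]
MOD     -> [0]
PUSH -4 -> [0, -4]
EQ      -> [0]
DUP     -> [0, 0]
OVER    -> [0, 0, 0]
PUSH -9 -> [0, 0, 0, -9]
ROT     -> [0, 0, -9, 0]
EQ      -> [0, 0, 0]
ROT     -> [0, 0, 0]
PUSH 8  -> [0, 0, 0, 8]
MOD     -> [0, 0, 0]
MUL     -> [0, 0]
ROT  — needs 3 operands, stack has 2 → underflow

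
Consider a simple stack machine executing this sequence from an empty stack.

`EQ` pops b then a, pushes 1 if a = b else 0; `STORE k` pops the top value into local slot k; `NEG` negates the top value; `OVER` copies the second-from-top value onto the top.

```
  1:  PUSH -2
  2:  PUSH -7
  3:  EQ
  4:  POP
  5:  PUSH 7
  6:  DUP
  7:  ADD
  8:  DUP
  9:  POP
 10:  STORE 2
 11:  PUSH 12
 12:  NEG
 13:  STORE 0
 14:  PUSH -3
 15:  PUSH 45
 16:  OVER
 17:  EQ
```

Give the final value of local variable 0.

PUSH -2 -> [-2]
PUSH -7 -> [-2, -7]
EQ      -> [0]
POP     -> []
PUSH 7  -> [7]
DUP     -> [7, 7]
ADD     -> [14]
DUP     -> [14, 14]
POP     -> [14]
STORE 2 -> []
PUSH 12 -> [12]
NEG     -> [-12]
STORE 0 -> []
PUSH -3 -> [-3]
PUSH 45 -> [-3, 45]
OVER    -> [-3, 45, -3]
EQ      -> [-3, 0]

-12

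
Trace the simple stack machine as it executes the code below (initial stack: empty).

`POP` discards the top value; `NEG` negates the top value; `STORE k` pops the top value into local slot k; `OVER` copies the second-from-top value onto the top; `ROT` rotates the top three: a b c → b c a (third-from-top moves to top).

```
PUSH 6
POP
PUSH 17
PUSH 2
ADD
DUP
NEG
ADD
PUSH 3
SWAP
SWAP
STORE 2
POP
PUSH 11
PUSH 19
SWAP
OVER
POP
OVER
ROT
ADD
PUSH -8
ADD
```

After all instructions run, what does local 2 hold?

PUSH 6  -> [6]
POP     -> []
PUSH 17 -> [17]
PUSH 2  -> [17, 2]
ADD     -> [19]
DUP     -> [19, 19]
NEG     -> [19, -19]
ADD     -> [0]
PUSH 3  -> [0, 3]
SWAP    -> [3, 0]
SWAP    -> [0, 3]
STORE 2 -> [0]
POP     -> []
PUSH 11 -> [11]
PUSH 19 -> [11, 19]
SWAP    -> [19, 11]
OVER    -> [19, 11, 19]
POP     -> [19, 11]
OVER    -> [19, 11, 19]
ROT     -> [11, 19, 19]
ADD     -> [11, 38]
PUSH -8 -> [11, 38, -8]
ADD     -> [11, 30]

3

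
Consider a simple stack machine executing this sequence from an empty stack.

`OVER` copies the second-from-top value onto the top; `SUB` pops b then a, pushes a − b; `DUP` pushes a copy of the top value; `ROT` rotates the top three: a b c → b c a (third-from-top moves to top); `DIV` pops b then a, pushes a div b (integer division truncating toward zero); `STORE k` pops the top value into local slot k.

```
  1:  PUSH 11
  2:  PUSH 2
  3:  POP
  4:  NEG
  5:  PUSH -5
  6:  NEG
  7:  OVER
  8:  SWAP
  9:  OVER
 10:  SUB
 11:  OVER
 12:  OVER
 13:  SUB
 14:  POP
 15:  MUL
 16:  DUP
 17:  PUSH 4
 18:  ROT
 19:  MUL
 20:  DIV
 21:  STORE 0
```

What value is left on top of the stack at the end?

PUSH 11  [11]
PUSH 2   [11, 2]
POP      [11]
NEG      [-11]
PUSH -5  [-11, -5]
NEG      [-11, 5]
OVER     [-11, 5, -11]
SWAP     [-11, -11, 5]
OVER     [-11, -11, 5, -11]
SUB      [-11, -11, 16]
OVER     [-11, -11, 16, -11]
OVER     [-11, -11, 16, -11, 16]
SUB      [-11, -11, 16, -27]
POP      [-11, -11, 16]
MUL      [-11, -176]
DUP      [-11, -176, -176]
PUSH 4   [-11, -176, -176, 4]
ROT      [-11, -176, 4, -176]
MUL      [-11, -176, -704]
DIV      [-11, 0]
STORE 0  [-11]

-11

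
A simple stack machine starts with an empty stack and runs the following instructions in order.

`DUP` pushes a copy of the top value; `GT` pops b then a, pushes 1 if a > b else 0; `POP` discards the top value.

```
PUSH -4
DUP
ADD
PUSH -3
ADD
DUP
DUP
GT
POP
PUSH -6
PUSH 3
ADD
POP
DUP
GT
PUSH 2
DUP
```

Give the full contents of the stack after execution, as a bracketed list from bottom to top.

PUSH -4 : [-4]
DUP     : [-4, -4]
ADD     : [-8]
PUSH -3 : [-8, -3]
ADD     : [-11]
DUP     : [-11, -11]
DUP     : [-11, -11, -11]
GT      : [-11, 0]
POP     : [-11]
PUSH -6 : [-11, -6]
PUSH 3  : [-11, -6, 3]
ADD     : [-11, -3]
POP     : [-11]
DUP     : [-11, -11]
GT      : [0]
PUSH 2  : [0, 2]
DUP     : [0, 2, 2]

[0, 2, 2]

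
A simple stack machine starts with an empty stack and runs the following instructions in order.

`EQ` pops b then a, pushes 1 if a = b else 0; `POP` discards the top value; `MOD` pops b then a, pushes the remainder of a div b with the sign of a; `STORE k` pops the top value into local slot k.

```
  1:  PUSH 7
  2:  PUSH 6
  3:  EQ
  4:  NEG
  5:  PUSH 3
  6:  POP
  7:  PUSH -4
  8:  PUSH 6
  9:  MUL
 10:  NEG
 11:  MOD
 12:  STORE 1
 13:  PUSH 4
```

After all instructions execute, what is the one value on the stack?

PUSH 7  -> [7]
PUSH 6  -> [7, 6]
EQ      -> [0]
NEG     -> [0]
PUSH 3  -> [0, 3]
POP     -> [0]
PUSH -4 -> [0, -4]
PUSH 6  -> [0, -4, 6]
MUL     -> [0, -24]
NEG     -> [0, 24]
MOD     -> [0]
STORE 1 -> []
PUSH 4  -> [4]

4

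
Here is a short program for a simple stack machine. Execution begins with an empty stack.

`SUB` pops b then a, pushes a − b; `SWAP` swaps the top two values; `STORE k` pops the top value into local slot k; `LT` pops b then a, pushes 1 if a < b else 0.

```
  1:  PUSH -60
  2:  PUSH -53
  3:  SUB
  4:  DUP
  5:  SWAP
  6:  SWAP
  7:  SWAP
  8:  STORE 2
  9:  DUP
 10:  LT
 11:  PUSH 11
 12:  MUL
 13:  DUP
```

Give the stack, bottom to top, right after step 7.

PUSH -60 → [-60]
PUSH -53 → [-60, -53]
SUB      → [-7]
DUP      → [-7, -7]
SWAP     → [-7, -7]
SWAP     → [-7, -7]
SWAP     → [-7, -7]

[-7, -7]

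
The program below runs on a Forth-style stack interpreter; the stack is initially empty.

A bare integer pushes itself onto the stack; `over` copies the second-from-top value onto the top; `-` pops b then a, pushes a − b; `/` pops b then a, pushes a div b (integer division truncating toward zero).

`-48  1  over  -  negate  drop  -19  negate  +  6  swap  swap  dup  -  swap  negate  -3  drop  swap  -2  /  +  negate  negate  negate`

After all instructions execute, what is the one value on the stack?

-29

-48    → -48
1      → -48 1
over   → -48 1 -48
-      → -48 49
negate → -48 -49
drop   → -48
-19    → -48 -19
negate → -48 19
+      → -29
6      → -29 6
swap   → 6 -29
swap   → -29 6
dup    → -29 6 6
-      → -29 0
swap   → 0 -29
negate → 0 29
-3     → 0 29 -3
drop   → 0 29
swap   → 29 0
-2     → 29 0 -2
/      → 29 0
+      → 29
negate → -29
negate → 29
negate → -29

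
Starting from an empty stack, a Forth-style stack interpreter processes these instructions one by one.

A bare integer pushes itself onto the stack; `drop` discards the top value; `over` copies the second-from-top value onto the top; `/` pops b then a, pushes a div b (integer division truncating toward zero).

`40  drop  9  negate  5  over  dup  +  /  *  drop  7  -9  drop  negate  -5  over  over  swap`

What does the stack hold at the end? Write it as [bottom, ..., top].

[-7, -5, -5, -7]

40     -> [40]
drop   -> []
9      -> [9]
negate -> [-9]
5      -> [-9, 5]
over   -> [-9, 5, -9]
dup    -> [-9, 5, -9, -9]
+      -> [-9, 5, -18]
/      -> [-9, 0]
*      -> [0]
drop   -> []
7      -> [7]
-9     -> [7, -9]
drop   -> [7]
negate -> [-7]
-5     -> [-7, -5]
over   -> [-7, -5, -7]
over   -> [-7, -5, -7, -5]
swap   -> [-7, -5, -5, -7]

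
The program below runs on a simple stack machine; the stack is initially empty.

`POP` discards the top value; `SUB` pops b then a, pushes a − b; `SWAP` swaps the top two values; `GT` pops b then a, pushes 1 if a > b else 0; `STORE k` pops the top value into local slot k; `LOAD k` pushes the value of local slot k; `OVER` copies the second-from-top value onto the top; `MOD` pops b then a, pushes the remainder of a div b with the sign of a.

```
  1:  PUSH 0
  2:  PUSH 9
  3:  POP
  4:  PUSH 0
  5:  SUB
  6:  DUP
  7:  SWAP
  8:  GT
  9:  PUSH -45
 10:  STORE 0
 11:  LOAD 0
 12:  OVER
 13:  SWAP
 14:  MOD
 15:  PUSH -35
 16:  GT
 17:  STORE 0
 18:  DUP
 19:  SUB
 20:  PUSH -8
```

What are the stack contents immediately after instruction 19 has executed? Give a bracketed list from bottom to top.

PUSH 0   → 0
PUSH 9   → 0 9
POP      → 0
PUSH 0   → 0 0
SUB      → 0
DUP      → 0 0
SWAP     → 0 0
GT       → 0
PUSH -45 → 0 -45
STORE 0  → 0
LOAD 0   → 0 -45
OVER     → 0 -45 0
SWAP     → 0 0 -45
MOD      → 0 0
PUSH -35 → 0 0 -35
GT       → 0 1
STORE 0  → 0
DUP      → 0 0
SUB      → 0

[0]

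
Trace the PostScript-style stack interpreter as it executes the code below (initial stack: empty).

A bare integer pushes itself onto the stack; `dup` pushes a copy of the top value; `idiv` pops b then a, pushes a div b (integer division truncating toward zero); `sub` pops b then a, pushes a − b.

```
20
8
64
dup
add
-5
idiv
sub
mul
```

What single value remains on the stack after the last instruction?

20   → 20
8    → 20 8
64   → 20 8 64
dup  → 20 8 64 64
add  → 20 8 128
-5   → 20 8 128 -5
idiv → 20 8 -25
sub  → 20 33
mul  → 660

660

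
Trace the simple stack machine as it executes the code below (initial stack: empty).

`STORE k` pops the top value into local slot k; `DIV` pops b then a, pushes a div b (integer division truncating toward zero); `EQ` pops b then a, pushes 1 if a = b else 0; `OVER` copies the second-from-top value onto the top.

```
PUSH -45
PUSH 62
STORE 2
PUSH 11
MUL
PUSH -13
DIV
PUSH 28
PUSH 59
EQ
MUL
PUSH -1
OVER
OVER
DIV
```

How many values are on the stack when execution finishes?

PUSH -45 → -45
PUSH 62  → -45 62
STORE 2  → -45
PUSH 11  → -45 11
MUL      → -495
PUSH -13 → -495 -13
DIV      → 38
PUSH 28  → 38 28
PUSH 59  → 38 28 59
EQ       → 38 0
MUL      → 0
PUSH -1  → 0 -1
OVER     → 0 -1 0
OVER     → 0 -1 0 -1
DIV      → 0 -1 0

3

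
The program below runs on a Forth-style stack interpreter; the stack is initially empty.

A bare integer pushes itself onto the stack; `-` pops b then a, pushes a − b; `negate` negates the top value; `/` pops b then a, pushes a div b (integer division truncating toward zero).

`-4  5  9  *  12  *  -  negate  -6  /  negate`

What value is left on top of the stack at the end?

-4     → -4
5      → -4 5
9      → -4 5 9
*      → -4 45
12     → -4 45 12
*      → -4 540
-      → -544
negate → 544
-6     → 544 -6
/      → -90
negate → 90

90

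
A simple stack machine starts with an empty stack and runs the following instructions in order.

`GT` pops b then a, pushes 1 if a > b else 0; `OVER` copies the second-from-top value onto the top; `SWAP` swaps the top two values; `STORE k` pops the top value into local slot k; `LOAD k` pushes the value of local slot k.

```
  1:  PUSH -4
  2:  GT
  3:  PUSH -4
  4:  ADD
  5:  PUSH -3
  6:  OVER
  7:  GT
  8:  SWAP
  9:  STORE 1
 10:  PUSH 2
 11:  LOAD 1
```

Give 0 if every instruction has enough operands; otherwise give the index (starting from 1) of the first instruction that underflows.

2

PUSH -4 : -4
GT  — needs 2 operands, stack has 1 → underflow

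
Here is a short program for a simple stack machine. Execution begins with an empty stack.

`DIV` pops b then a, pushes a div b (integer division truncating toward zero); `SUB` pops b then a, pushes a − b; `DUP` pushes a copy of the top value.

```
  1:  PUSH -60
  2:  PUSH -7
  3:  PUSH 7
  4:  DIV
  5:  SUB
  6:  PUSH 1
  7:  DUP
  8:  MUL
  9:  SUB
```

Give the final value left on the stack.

-60

PUSH -60 → [-60]
PUSH -7  → [-60, -7]
PUSH 7   → [-60, -7, 7]
DIV      → [-60, -1]
SUB      → [-59]
PUSH 1   → [-59, 1]
DUP      → [-59, 1, 1]
MUL      → [-59, 1]
SUB      → [-60]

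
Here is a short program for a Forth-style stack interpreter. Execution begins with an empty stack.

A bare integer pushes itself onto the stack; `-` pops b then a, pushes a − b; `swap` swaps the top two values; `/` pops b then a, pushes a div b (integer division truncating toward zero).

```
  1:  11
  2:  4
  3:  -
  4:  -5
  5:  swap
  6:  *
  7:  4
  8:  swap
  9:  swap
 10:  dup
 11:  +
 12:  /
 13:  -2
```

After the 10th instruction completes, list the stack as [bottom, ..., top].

[-35, 4, 4]

11   -> 11
4    -> 11 4
-    -> 7
-5   -> 7 -5
swap -> -5 7
*    -> -35
4    -> -35 4
swap -> 4 -35
swap -> -35 4
dup  -> -35 4 4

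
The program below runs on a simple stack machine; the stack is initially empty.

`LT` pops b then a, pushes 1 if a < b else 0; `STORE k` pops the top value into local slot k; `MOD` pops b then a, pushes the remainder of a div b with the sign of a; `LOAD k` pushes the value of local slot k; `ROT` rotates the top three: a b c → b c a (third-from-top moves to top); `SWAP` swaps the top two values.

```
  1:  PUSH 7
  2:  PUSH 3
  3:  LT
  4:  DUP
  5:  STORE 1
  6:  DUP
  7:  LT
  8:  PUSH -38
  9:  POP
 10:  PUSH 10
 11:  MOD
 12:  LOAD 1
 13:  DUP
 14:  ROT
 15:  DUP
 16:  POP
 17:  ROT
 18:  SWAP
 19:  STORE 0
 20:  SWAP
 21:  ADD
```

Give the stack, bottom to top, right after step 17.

[0, 0, 0]

PUSH 7   : [7]
PUSH 3   : [7, 3]
LT       : [0]
DUP      : [0, 0]
STORE 1  : [0]
DUP      : [0, 0]
LT       : [0]
PUSH -38 : [0, -38]
POP      : [0]
PUSH 10  : [0, 10]
MOD      : [0]
LOAD 1   : [0, 0]
DUP      : [0, 0, 0]
ROT      : [0, 0, 0]
DUP      : [0, 0, 0, 0]
POP      : [0, 0, 0]
ROT      : [0, 0, 0]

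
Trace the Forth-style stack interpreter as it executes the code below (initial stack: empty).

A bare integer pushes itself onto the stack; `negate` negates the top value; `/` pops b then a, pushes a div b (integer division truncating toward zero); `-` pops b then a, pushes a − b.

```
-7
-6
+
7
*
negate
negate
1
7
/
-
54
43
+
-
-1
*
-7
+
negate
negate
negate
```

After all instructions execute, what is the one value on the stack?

-181

-7     -> [-7]
-6     -> [-7, -6]
+      -> [-13]
7      -> [-13, 7]
*      -> [-91]
negate -> [91]
negate -> [-91]
1      -> [-91, 1]
7      -> [-91, 1, 7]
/      -> [-91, 0]
-      -> [-91]
54     -> [-91, 54]
43     -> [-91, 54, 43]
+      -> [-91, 97]
-      -> [-188]
-1     -> [-188, -1]
*      -> [188]
-7     -> [188, -7]
+      -> [181]
negate -> [-181]
negate -> [181]
negate -> [-181]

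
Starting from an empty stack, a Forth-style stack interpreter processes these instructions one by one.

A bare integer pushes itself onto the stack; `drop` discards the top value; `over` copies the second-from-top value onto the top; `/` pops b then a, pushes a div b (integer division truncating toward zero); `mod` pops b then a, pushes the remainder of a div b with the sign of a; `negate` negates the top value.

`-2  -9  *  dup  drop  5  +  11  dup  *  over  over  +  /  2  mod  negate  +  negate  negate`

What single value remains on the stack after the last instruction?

23

-2      -2
-9      -2 -9
*       18
dup     18 18
drop    18
5       18 5
+       23
11      23 11
dup     23 11 11
*       23 121
over    23 121 23
over    23 121 23 121
+       23 121 144
/       23 0
2       23 0 2
mod     23 0
negate  23 0
+       23
negate  -23
negate  23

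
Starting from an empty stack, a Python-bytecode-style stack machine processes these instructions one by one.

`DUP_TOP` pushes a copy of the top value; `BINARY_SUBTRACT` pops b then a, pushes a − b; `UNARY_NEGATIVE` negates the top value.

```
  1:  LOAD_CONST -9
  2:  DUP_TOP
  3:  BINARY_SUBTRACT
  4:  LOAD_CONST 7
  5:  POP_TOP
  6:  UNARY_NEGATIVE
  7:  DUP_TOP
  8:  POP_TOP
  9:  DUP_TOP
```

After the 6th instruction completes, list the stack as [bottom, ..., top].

[0]

LOAD_CONST -9   → -9
DUP_TOP         → -9 -9
BINARY_SUBTRACT → 0
LOAD_CONST 7    → 0 7
POP_TOP         → 0
UNARY_NEGATIVE  → 0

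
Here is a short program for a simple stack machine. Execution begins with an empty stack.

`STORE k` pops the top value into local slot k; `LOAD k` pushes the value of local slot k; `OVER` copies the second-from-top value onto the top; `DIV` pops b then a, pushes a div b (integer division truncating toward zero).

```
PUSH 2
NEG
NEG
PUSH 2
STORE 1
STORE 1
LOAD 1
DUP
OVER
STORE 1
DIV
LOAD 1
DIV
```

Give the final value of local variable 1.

2

PUSH 2  → [2]
NEG     → [-2]
NEG     → [2]
PUSH 2  → [2, 2]
STORE 1 → [2]
STORE 1 → []
LOAD 1  → [2]
DUP     → [2, 2]
OVER    → [2, 2, 2]
STORE 1 → [2, 2]
DIV     → [1]
LOAD 1  → [1, 2]
DIV     → [0]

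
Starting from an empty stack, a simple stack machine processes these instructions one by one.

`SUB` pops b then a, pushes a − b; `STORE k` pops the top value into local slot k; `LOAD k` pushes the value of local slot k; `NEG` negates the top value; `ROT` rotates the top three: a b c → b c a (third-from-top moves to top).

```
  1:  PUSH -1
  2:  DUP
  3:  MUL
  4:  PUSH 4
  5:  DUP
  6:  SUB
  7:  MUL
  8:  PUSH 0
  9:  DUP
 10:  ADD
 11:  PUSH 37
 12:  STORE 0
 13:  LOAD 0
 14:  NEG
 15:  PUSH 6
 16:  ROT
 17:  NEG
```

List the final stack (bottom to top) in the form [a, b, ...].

[0, -37, 6, 0]

PUSH -1  [-1]
DUP      [-1, -1]
MUL      [1]
PUSH 4   [1, 4]
DUP      [1, 4, 4]
SUB      [1, 0]
MUL      [0]
PUSH 0   [0, 0]
DUP      [0, 0, 0]
ADD      [0, 0]
PUSH 37  [0, 0, 37]
STORE 0  [0, 0]
LOAD 0   [0, 0, 37]
NEG      [0, 0, -37]
PUSH 6   [0, 0, -37, 6]
ROT      [0, -37, 6, 0]
NEG      [0, -37, 6, 0]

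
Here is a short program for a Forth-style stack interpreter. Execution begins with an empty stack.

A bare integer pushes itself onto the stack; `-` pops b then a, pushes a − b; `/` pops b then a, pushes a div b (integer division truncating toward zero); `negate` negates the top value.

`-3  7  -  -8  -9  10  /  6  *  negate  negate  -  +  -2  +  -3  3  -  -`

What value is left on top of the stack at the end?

-14

-3     : -3
7      : -3 7
-      : -10
-8     : -10 -8
-9     : -10 -8 -9
10     : -10 -8 -9 10
/      : -10 -8 0
6      : -10 -8 0 6
*      : -10 -8 0
negate : -10 -8 0
negate : -10 -8 0
-      : -10 -8
+      : -18
-2     : -18 -2
+      : -20
-3     : -20 -3
3      : -20 -3 3
-      : -20 -6
-      : -14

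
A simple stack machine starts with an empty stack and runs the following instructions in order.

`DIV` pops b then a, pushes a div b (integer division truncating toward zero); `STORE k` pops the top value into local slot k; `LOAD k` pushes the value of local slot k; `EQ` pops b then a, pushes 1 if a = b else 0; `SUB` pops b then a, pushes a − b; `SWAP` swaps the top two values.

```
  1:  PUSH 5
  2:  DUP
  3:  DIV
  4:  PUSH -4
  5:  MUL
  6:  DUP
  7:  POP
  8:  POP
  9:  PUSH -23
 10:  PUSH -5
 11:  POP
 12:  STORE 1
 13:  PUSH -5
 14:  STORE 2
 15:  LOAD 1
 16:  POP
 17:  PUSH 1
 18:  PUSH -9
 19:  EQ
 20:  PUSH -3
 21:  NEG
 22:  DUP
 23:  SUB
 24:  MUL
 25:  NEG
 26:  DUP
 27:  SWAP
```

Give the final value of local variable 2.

-5

PUSH 5    5
DUP       5 5
DIV       1
PUSH -4   1 -4
MUL       -4
DUP       -4 -4
POP       -4
POP       (empty)
PUSH -23  -23
PUSH -5   -23 -5
POP       -23
STORE 1   (empty)
PUSH -5   -5
STORE 2   (empty)
LOAD 1    -23
POP       (empty)
PUSH 1    1
PUSH -9   1 -9
EQ        0
PUSH -3   0 -3
NEG       0 3
DUP       0 3 3
SUB       0 0
MUL       0
NEG       0
DUP       0 0
SWAP      0 0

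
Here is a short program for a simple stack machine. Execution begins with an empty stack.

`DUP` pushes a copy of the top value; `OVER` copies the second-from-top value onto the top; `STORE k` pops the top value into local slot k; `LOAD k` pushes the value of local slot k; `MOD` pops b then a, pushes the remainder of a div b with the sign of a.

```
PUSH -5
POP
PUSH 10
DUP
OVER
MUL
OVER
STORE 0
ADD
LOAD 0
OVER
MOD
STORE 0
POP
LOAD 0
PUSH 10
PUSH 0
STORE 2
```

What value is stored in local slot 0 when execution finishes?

10

PUSH -5  [-5]
POP      []
PUSH 10  [10]
DUP      [10, 10]
OVER     [10, 10, 10]
MUL      [10, 100]
OVER     [10, 100, 10]
STORE 0  [10, 100]
ADD      [110]
LOAD 0   [110, 10]
OVER     [110, 10, 110]
MOD      [110, 10]
STORE 0  [110]
POP      []
LOAD 0   [10]
PUSH 10  [10, 10]
PUSH 0   [10, 10, 0]
STORE 2  [10, 10]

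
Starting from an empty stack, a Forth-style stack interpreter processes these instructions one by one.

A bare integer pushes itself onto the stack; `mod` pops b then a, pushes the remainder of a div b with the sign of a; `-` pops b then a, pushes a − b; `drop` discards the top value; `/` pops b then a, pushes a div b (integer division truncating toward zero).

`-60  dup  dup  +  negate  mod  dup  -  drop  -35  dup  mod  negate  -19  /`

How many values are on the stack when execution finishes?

-60    : -60
dup    : -60 -60
dup    : -60 -60 -60
+      : -60 -120
negate : -60 120
mod    : -60
dup    : -60 -60
-      : 0
drop   : (empty)
-35    : -35
dup    : -35 -35
mod    : 0
negate : 0
-19    : 0 -19
/      : 0

1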